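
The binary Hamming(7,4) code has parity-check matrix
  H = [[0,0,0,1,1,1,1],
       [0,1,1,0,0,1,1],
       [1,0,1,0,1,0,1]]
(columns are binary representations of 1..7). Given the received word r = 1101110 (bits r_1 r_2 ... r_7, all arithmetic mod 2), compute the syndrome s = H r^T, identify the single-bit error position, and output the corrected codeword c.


s = (1, 0, 0)^T, error position = 4, corrected codeword c = 1100110

Compute s = H r^T mod 2 one row at a time:
  s_1 = 1 + 1 + 1 + 0 = 3 ≡ 1 (mod 2).
  s_2 = 1 + 0 + 1 + 0 = 2 ≡ 0 (mod 2).
  s_3 = 1 + 0 + 1 + 0 = 2 ≡ 0 (mod 2).
s = (1, 0, 0)^T — this equals column 4 of H (binary 100), so error is at position 4.
Correct: flip bit 4 of r = 1101110 to get c = 1100110.


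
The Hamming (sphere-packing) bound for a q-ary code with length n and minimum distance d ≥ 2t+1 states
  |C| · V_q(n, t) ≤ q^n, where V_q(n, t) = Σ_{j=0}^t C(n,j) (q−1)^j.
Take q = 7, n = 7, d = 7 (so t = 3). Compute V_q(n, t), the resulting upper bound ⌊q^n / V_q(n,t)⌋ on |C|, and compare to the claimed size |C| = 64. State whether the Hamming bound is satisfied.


V_q(n, t) = 8359, q^n = 823543, Hamming bound = 98, |C| = 64 ≤ bound (satisfied).

Step 1: Compute V_q(n, t) = Σ_{j=0}^3 C(n, j) (q−1)^j.
  j = 0: C(7,0)·(6)^0 = 1·1 = 1.
  j = 1: C(7,1)·(6)^1 = 7·6 = 42.
  j = 2: C(7,2)·(6)^2 = 21·36 = 756.
  j = 3: C(7,3)·(6)^3 = 35·216 = 7560.
  V_q(n, t) = 1 + 42 + 756 + 7560 = 8359.
Step 2: q^n = 7^7 = 823543.
Step 3: Hamming bound ⌊q^n / V_q(n,t)⌋ = ⌊823543/8359⌋ = 98.
Step 4: Compare |C| = 64 to 98: satisfied.
The claimed |C| lies below the Hamming bound.


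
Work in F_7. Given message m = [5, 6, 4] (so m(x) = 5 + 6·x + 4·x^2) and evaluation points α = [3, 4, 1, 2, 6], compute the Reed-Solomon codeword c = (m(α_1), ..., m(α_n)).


c = [3, 2, 1, 5, 3]

Message polynomial: m(x) = 5 + 6·x + 4·x^2 (mod 7).
For each evaluation point α_i, compute m(α_i) mod 7:
  α_1 = 3: Horner steps 4 → 4 → 3, so m(3) = 3.
  α_2 = 4: Horner steps 4 → 1 → 2, so m(4) = 2.
  α_3 = 1: Horner steps 4 → 3 → 1, so m(1) = 1.
  α_4 = 2: Horner steps 4 → 0 → 5, so m(2) = 5.
  α_5 = 6: Horner steps 4 → 2 → 3, so m(6) = 3.
Codeword c = [3, 2, 1, 5, 3] ∈ F_7^5.


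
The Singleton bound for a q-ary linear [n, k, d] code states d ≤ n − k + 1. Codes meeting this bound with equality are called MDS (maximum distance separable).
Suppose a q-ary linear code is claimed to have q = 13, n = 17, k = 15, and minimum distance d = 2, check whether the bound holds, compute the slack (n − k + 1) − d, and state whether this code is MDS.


Singleton RHS = n − k + 1 = 3, slack = 1, bound satisfied, not MDS.

Singleton bound: d ≤ n − k + 1.
Here n = 17, k = 15, so n − k + 1 = 3.
Given d = 2, check d ≤ 3: YES.
Slack = (n − k + 1) − d = 1.
The code is NOT MDS (slack = 1 > 0).
Description: the claimed parameters are [17, 15, 2]_13; such a code would be non-MDS.


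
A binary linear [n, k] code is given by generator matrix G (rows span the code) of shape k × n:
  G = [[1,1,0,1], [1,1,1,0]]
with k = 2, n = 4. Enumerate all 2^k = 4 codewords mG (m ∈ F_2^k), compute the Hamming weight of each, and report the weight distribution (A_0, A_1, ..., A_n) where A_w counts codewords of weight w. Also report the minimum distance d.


Weight distribution: A_0 = 1, A_2 = 1, A_3 = 2. Minimum distance d = 2.

Enumerate all 2^2 = 4 messages m ∈ F_2^2.
For each, compute codeword c = mG in F_2^4, then tally its weight.
  m = 00 → c = 0000, weight = 0.
  m = 10 → c = 1101, weight = 3.
  m = 01 → c = 1110, weight = 3.
  m = 11 → c = 0011, weight = 2.
Tally weights:
  weight 0: 1 codewords.
  weight 2: 1 codewords.
  weight 3: 2 codewords.
Minimum distance d = smallest w > 0 with A_w > 0 = 2.
Sanity: Σ A_w = 4 = 2^2 = 4 ✓.


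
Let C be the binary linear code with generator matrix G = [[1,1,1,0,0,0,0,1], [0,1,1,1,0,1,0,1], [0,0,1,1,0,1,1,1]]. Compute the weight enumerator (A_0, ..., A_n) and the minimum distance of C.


Weight distribution: A_0 = 1, A_2 = 1, A_3 = 1, A_4 = 2, A_5 = 3. Minimum distance d = 2.

Enumerate all 2^3 = 8 messages m ∈ F_2^3.
For each, compute codeword c = mG in F_2^8, then tally its weight.
  m = 000 → c = 00000000, weight = 0.
  m = 100 → c = 11100001, weight = 4.
  m = 010 → c = 01110101, weight = 5.
  m = 110 → c = 10010100, weight = 3.
  m = 001 → c = 00110111, weight = 5.
  m = 101 → c = 11010110, weight = 5.
  m = 011 → c = 01000010, weight = 2.
  m = 111 → c = 10100011, weight = 4.
Tally weights:
  weight 0: 1 codewords.
  weight 2: 1 codewords.
  weight 3: 1 codewords.
  weight 4: 2 codewords.
  weight 5: 3 codewords.
Minimum distance d = smallest w > 0 with A_w > 0 = 2.
Sanity: Σ A_w = 8 = 2^3 = 8 ✓.


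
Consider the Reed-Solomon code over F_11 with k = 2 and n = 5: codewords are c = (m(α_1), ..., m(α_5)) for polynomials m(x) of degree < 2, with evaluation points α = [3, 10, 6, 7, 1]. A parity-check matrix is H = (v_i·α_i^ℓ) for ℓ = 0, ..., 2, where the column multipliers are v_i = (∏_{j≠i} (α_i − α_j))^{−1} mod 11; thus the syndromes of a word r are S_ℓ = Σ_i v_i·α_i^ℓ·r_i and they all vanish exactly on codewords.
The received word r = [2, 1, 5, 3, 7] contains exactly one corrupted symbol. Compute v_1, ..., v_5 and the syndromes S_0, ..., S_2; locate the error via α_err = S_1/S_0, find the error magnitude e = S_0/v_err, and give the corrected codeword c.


S = (1, 6, 3), error at position 3, error magnitude e = 5, c = [2, 1, 0, 3, 7].

Step 1: column multipliers v_i = (∏_{j≠i}(α_i − α_j))^{−1} mod 11.
  i = 1 (α = 3): (3−10)(3−6)(3−7)(3−1) = (−7)·(−3)·(−4)·2 = −168 ≡ 8, so v_1 = 8^{−1} = 7 (mod 11).
  i = 2 (α = 10): (10−3)(10−6)(10−7)(10−1) = 7·4·3·9 = 756 ≡ 8, so v_2 = 8^{−1} = 7 (mod 11).
  i = 3 (α = 6): (6−3)(6−10)(6−7)(6−1) = 3·(−4)·(−1)·5 = 60 ≡ 5, so v_3 = 5^{−1} = 9 (mod 11).
  i = 4 (α = 7): (7−3)(7−10)(7−6)(7−1) = 4·(−3)·1·6 = −72 ≡ 5, so v_4 = 5^{−1} = 9 (mod 11).
  i = 5 (α = 1): (1−3)(1−10)(1−6)(1−7) = (−2)·(−9)·(−5)·(−6) = 540 ≡ 1, so v_5 = 1^{−1} = 1 (mod 11).
  v = [7, 7, 9, 9, 1].
Step 2: syndromes of r = [2, 1, 5, 3, 7] (all sums mod 11).
  S_0 = Σ v_i r_i = 7·2 + 7·1 + 9·5 + 9·3 + 1·7 = 100 ≡ 1.
  S_1 = Σ v_i α_i r_i = 7·3·2 + 7·10·1 + 9·6·5 + 9·7·3 + 1·1·7 = 578 ≡ 6.
  α_i^2 mod 11 = [9, 1, 3, 5, 1].
  S_2 = Σ v_i α_i^2 r_i = 7·9·2 + 7·1·1 + 9·3·5 + 9·5·3 + 1·1·7 = 410 ≡ 3.
  S = (1, 6, 3) ≠ 0, so r is not a codeword (an error is present).
Step 3: locate the error. For a single error e at position i, S_ℓ = v_i·e·α_i^ℓ, so α_err = S_1/S_0.
  S_0^{−1} = 1^{−1} = 1 (mod 11), so α_err = 6·1 = 6 ≡ 6 = α_3. Error position i = 3.
  Consistency check: S_2/S_1 = 3·2 = 6 ≡ 6 = α_err ✓ (single-error assumption holds).
Step 4: error magnitude e = S_0/v_3 = S_0·∏_{j≠3}(α_3 − α_j) = 1·5 = 5 ≡ 5 (mod 11).
Step 5: correct position 3: c_3 = r_3 − e = 5 − 5 ≡ 0 (mod 11). Hence c = [2, 1, 0, 3, 7].
  Check: interpolating c through the α_i gives m(x) = 4 + 3·x (degree < 2) with m(α_i) = c_i for every i, so c is indeed a codeword.


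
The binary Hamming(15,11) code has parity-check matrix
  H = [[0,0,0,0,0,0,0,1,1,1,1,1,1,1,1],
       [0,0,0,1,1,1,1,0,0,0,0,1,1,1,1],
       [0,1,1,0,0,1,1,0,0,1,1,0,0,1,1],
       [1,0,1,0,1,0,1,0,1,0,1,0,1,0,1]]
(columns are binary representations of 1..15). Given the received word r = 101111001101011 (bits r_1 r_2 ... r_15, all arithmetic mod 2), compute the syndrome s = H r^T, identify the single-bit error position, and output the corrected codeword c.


s = (1, 0, 1, 1)^T, error position = 11, corrected codeword c = 101111001111011

Compute s = H r^T mod 2 one row at a time:
  s_1 = 0 + 1 + 1 + 0 + 1 + 0 + 1 + 1 = 5 ≡ 1 (mod 2).
  s_2 = 1 + 1 + 1 + 0 + 1 + 0 + 1 + 1 = 6 ≡ 0 (mod 2).
  s_3 = 0 + 1 + 1 + 0 + 1 + 0 + 1 + 1 = 5 ≡ 1 (mod 2).
  s_4 = 1 + 1 + 1 + 0 + 1 + 0 + 0 + 1 = 5 ≡ 1 (mod 2).
s = (1, 0, 1, 1)^T — this equals column 11 of H (binary 1011), so error is at position 11.
Correct: flip bit 11 of r = 101111001101011 to get c = 101111001111011.


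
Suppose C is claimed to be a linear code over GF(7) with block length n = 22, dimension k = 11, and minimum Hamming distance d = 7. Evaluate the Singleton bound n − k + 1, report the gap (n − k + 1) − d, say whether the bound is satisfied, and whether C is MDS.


Singleton RHS = n − k + 1 = 12, slack = 5, bound satisfied, not MDS.

Singleton bound: d ≤ n − k + 1.
Here n = 22, k = 11, so n − k + 1 = 12.
Given d = 7, check d ≤ 12: YES.
Slack = (n − k + 1) − d = 5.
The code is NOT MDS (slack = 5 > 0).
Description: the claimed parameters are [22, 11, 7]_7; such a code would be non-MDS.


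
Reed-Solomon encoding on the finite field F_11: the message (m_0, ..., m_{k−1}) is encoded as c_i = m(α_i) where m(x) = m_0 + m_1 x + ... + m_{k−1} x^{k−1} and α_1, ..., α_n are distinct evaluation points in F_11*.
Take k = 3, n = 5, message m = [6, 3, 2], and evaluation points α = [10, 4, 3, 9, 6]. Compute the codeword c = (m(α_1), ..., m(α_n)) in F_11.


c = [5, 6, 0, 8, 8]

Message polynomial: m(x) = 6 + 3·x + 2·x^2 (mod 11).
For each evaluation point α_i, compute m(α_i) mod 11:
  α_1 = 10: Horner steps 2 → 1 → 5, so m(10) = 5.
  α_2 = 4: Horner steps 2 → 0 → 6, so m(4) = 6.
  α_3 = 3: Horner steps 2 → 9 → 0, so m(3) = 0.
  α_4 = 9: Horner steps 2 → 10 → 8, so m(9) = 8.
  α_5 = 6: Horner steps 2 → 4 → 8, so m(6) = 8.
Codeword c = [5, 6, 0, 8, 8] ∈ F_11^5.


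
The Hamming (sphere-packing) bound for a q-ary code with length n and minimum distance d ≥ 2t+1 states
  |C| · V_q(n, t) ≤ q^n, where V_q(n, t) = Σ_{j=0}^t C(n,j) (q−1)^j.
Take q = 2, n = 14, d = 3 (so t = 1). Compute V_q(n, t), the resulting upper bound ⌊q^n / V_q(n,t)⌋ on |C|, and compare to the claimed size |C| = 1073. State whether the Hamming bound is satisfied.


V_q(n, t) = 15, q^n = 16384, Hamming bound = 1092, |C| = 1073 ≤ bound (satisfied).

Step 1: Compute V_q(n, t) = Σ_{j=0}^1 C(n, j) (q−1)^j.
  j = 0: C(14,0)·(1)^0 = 1·1 = 1.
  j = 1: C(14,1)·(1)^1 = 14·1 = 14.
  V_q(n, t) = 1 + 14 = 15.
Step 2: q^n = 2^14 = 16384.
Step 3: Hamming bound ⌊q^n / V_q(n,t)⌋ = ⌊16384/15⌋ = 1092.
Step 4: Compare |C| = 1073 to 1092: satisfied.
The claimed |C| lies below the Hamming bound.


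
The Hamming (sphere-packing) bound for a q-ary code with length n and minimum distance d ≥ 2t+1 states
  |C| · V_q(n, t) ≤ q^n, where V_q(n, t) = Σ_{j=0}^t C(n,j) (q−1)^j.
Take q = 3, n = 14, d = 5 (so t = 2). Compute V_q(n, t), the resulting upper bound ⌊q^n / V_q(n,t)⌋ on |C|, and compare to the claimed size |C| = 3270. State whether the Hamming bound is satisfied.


V_q(n, t) = 393, q^n = 4782969, Hamming bound = 12170, |C| = 3270 ≤ bound (satisfied).

Step 1: Compute V_q(n, t) = Σ_{j=0}^2 C(n, j) (q−1)^j.
  j = 0: C(14,0)·(2)^0 = 1·1 = 1.
  j = 1: C(14,1)·(2)^1 = 14·2 = 28.
  j = 2: C(14,2)·(2)^2 = 91·4 = 364.
  V_q(n, t) = 1 + 28 + 364 = 393.
Step 2: q^n = 3^14 = 4782969.
Step 3: Hamming bound ⌊q^n / V_q(n,t)⌋ = ⌊4782969/393⌋ = 12170.
Step 4: Compare |C| = 3270 to 12170: satisfied.
The claimed |C| lies below the Hamming bound.


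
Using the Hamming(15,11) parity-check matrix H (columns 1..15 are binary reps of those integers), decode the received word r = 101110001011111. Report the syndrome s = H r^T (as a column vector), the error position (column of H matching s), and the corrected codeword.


s = (0, 0, 0, 1)^T, error position = 1, corrected codeword c = 001110001011111

Compute s = H r^T mod 2 one row at a time:
  s_1 = 0 + 1 + 0 + 1 + 1 + 1 + 1 + 1 = 6 ≡ 0 (mod 2).
  s_2 = 1 + 1 + 0 + 0 + 1 + 1 + 1 + 1 = 6 ≡ 0 (mod 2).
  s_3 = 0 + 1 + 0 + 0 + 0 + 1 + 1 + 1 = 4 ≡ 0 (mod 2).
  s_4 = 1 + 1 + 1 + 0 + 1 + 1 + 1 + 1 = 7 ≡ 1 (mod 2).
s = (0, 0, 0, 1)^T — this equals column 1 of H (binary 0001), so error is at position 1.
Correct: flip bit 1 of r = 101110001011111 to get c = 001110001011111.


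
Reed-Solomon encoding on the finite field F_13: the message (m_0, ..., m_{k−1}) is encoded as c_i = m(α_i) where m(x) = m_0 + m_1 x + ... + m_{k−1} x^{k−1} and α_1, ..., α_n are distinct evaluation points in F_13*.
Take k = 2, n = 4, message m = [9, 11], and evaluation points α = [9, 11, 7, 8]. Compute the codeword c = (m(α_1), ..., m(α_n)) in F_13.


c = [4, 0, 8, 6]

Message polynomial: m(x) = 9 + 11·x (mod 13).
For each evaluation point α_i, compute m(α_i) mod 13:
  α_1 = 9: Horner steps 11 → 4, so m(9) = 4.
  α_2 = 11: Horner steps 11 → 0, so m(11) = 0.
  α_3 = 7: Horner steps 11 → 8, so m(7) = 8.
  α_4 = 8: Horner steps 11 → 6, so m(8) = 6.
Codeword c = [4, 0, 8, 6] ∈ F_13^4.


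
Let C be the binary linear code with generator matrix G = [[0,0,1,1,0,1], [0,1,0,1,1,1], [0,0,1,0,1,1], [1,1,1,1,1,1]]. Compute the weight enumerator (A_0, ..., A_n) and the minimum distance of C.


Weight distribution: A_0 = 1, A_2 = 3, A_3 = 8, A_4 = 3, A_6 = 1. Minimum distance d = 2.

Enumerate all 2^4 = 16 messages m ∈ F_2^4.
For each, compute codeword c = mG in F_2^6, then tally its weight.
  m = 0000 → c = 000000, weight = 0.
  m = 1000 → c = 001101, weight = 3.
  m = 0100 → c = 010111, weight = 4.
  m = 1100 → c = 011010, weight = 3.
  m = 0010 → c = 001011, weight = 3.
  m = 1010 → c = 000110, weight = 2.
  m = 0110 → c = 011100, weight = 3.
  m = 1110 → c = 010001, weight = 2.
  m = 0001 → c = 111111, weight = 6.
  m = 1001 → c = 110010, weight = 3.
  m = 0101 → c = 101000, weight = 2.
  m = 1101 → c = 100101, weight = 3.
  m = 0011 → c = 110100, weight = 3.
  m = 1011 → c = 111001, weight = 4.
  m = 0111 → c = 100011, weight = 3.
  m = 1111 → c = 101110, weight = 4.
Tally weights:
  weight 0: 1 codewords.
  weight 2: 3 codewords.
  weight 3: 8 codewords.
  weight 4: 3 codewords.
  weight 6: 1 codewords.
Minimum distance d = smallest w > 0 with A_w > 0 = 2.
Sanity: Σ A_w = 16 = 2^4 = 16 ✓.


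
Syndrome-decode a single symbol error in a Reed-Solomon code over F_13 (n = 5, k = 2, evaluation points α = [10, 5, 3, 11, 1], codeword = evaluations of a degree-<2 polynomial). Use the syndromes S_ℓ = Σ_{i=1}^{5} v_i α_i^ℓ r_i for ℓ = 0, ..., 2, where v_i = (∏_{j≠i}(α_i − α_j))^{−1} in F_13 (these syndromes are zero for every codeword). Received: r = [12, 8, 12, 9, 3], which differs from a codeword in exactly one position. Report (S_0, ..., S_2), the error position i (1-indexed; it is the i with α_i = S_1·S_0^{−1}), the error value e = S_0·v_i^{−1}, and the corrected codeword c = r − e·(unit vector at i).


S = (4, 1, 10), error at position 1, error magnitude e = 1, c = [11, 8, 12, 9, 3].

Step 1: column multipliers v_i = (∏_{j≠i}(α_i − α_j))^{−1} mod 13.
  i = 1 (α = 10): (10−5)(10−3)(10−11)(10−1) = 5·7·(−1)·9 = −315 ≡ 10, so v_1 = 10^{−1} = 4 (mod 13).
  i = 2 (α = 5): (5−10)(5−3)(5−11)(5−1) = (−5)·2·(−6)·4 = 240 ≡ 6, so v_2 = 6^{−1} = 11 (mod 13).
  i = 3 (α = 3): (3−10)(3−5)(3−11)(3−1) = (−7)·(−2)·(−8)·2 = −224 ≡ 10, so v_3 = 10^{−1} = 4 (mod 13).
  i = 4 (α = 11): (11−10)(11−5)(11−3)(11−1) = 1·6·8·10 = 480 ≡ 12, so v_4 = 12^{−1} = 12 (mod 13).
  i = 5 (α = 1): (1−10)(1−5)(1−3)(1−11) = (−9)·(−4)·(−2)·(−10) = 720 ≡ 5, so v_5 = 5^{−1} = 8 (mod 13).
  v = [4, 11, 4, 12, 8].
Step 2: syndromes of r = [12, 8, 12, 9, 3] (all sums mod 13).
  S_0 = Σ v_i r_i = 4·12 + 11·8 + 4·12 + 12·9 + 8·3 = 316 ≡ 4.
  S_1 = Σ v_i α_i r_i = 4·10·12 + 11·5·8 + 4·3·12 + 12·11·9 + 8·1·3 = 2276 ≡ 1.
  α_i^2 mod 13 = [9, 12, 9, 4, 1].
  S_2 = Σ v_i α_i^2 r_i = 4·9·12 + 11·12·8 + 4·9·12 + 12·4·9 + 8·1·3 = 2376 ≡ 10.
  S = (4, 1, 10) ≠ 0, so r is not a codeword (an error is present).
Step 3: locate the error. For a single error e at position i, S_ℓ = v_i·e·α_i^ℓ, so α_err = S_1/S_0.
  S_0^{−1} = 4^{−1} = 10 (mod 13), so α_err = 1·10 = 10 ≡ 10 = α_1. Error position i = 1.
  Consistency check: S_2/S_1 = 10·1 = 10 ≡ 10 = α_err ✓ (single-error assumption holds).
Step 4: error magnitude e = S_0/v_1 = S_0·∏_{j≠1}(α_1 − α_j) = 4·10 = 40 ≡ 1 (mod 13).
Step 5: correct position 1: c_1 = r_1 − e = 12 − 1 ≡ 11 (mod 13). Hence c = [11, 8, 12, 9, 3].
  Check: interpolating c through the α_i gives m(x) = 5 + 11·x (degree < 2) with m(α_i) = c_i for every i, so c is indeed a codeword.


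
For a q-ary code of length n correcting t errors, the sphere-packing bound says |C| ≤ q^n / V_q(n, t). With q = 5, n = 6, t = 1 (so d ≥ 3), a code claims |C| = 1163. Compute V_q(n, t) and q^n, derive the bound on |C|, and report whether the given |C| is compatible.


V_q(n, t) = 25, q^n = 15625, Hamming bound = 625, |C| = 1163 > bound (violated).

Step 1: Compute V_q(n, t) = Σ_{j=0}^1 C(n, j) (q−1)^j.
  j = 0: C(6,0)·(4)^0 = 1·1 = 1.
  j = 1: C(6,1)·(4)^1 = 6·4 = 24.
  V_q(n, t) = 1 + 24 = 25.
Step 2: q^n = 5^6 = 15625.
Step 3: Hamming bound ⌊q^n / V_q(n,t)⌋ = ⌊15625/25⌋ = 625.
Step 4: Compare |C| = 1163 to 625: violated.
The claimed |C| lies above the Hamming bound, so no 5-ary code of length 6 with d ≥ 3 can have 1163 codewords.


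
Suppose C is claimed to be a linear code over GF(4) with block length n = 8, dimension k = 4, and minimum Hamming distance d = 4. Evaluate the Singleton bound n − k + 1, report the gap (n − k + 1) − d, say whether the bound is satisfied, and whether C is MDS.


Singleton RHS = n − k + 1 = 5, slack = 1, bound satisfied, not MDS.

Singleton bound: d ≤ n − k + 1.
Here n = 8, k = 4, so n − k + 1 = 5.
Given d = 4, check d ≤ 5: YES.
Slack = (n − k + 1) − d = 1.
The code is NOT MDS (slack = 1 > 0).
Description: the claimed parameters are [8, 4, 4]_4; such a code would be non-MDS.


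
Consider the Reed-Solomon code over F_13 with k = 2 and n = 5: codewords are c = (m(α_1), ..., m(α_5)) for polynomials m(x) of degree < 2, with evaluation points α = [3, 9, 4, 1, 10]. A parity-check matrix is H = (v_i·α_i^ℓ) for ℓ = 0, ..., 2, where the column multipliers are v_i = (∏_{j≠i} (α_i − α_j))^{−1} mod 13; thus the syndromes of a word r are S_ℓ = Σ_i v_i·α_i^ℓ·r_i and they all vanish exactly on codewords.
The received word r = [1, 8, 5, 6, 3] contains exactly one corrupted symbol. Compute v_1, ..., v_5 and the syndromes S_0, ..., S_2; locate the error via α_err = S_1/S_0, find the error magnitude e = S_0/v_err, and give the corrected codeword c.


S = (5, 6, 2), error at position 2, error magnitude e = 9, c = [1, 12, 5, 6, 3].

Step 1: column multipliers v_i = (∏_{j≠i}(α_i − α_j))^{−1} mod 13.
  i = 1 (α = 3): (3−9)(3−4)(3−1)(3−10) = (−6)·(−1)·2·(−7) = −84 ≡ 7, so v_1 = 7^{−1} = 2 (mod 13).
  i = 2 (α = 9): (9−3)(9−4)(9−1)(9−10) = 6·5·8·(−1) = −240 ≡ 7, so v_2 = 7^{−1} = 2 (mod 13).
  i = 3 (α = 4): (4−3)(4−9)(4−1)(4−10) = 1·(−5)·3·(−6) = 90 ≡ 12, so v_3 = 12^{−1} = 12 (mod 13).
  i = 4 (α = 1): (1−3)(1−9)(1−4)(1−10) = (−2)·(−8)·(−3)·(−9) = 432 ≡ 3, so v_4 = 3^{−1} = 9 (mod 13).
  i = 5 (α = 10): (10−3)(10−9)(10−4)(10−1) = 7·1·6·9 = 378 ≡ 1, so v_5 = 1^{−1} = 1 (mod 13).
  v = [2, 2, 12, 9, 1].
Step 2: syndromes of r = [1, 8, 5, 6, 3] (all sums mod 13).
  S_0 = Σ v_i r_i = 2·1 + 2·8 + 12·5 + 9·6 + 1·3 = 135 ≡ 5.
  S_1 = Σ v_i α_i r_i = 2·3·1 + 2·9·8 + 12·4·5 + 9·1·6 + 1·10·3 = 474 ≡ 6.
  α_i^2 mod 13 = [9, 3, 3, 1, 9].
  S_2 = Σ v_i α_i^2 r_i = 2·9·1 + 2·3·8 + 12·3·5 + 9·1·6 + 1·9·3 = 327 ≡ 2.
  S = (5, 6, 2) ≠ 0, so r is not a codeword (an error is present).
Step 3: locate the error. For a single error e at position i, S_ℓ = v_i·e·α_i^ℓ, so α_err = S_1/S_0.
  S_0^{−1} = 5^{−1} = 8 (mod 13), so α_err = 6·8 = 48 ≡ 9 = α_2. Error position i = 2.
  Consistency check: S_2/S_1 = 2·11 = 22 ≡ 9 = α_err ✓ (single-error assumption holds).
Step 4: error magnitude e = S_0/v_2 = S_0·∏_{j≠2}(α_2 − α_j) = 5·7 = 35 ≡ 9 (mod 13).
Step 5: correct position 2: c_2 = r_2 − e = 8 − 9 ≡ 12 (mod 13). Hence c = [1, 12, 5, 6, 3].
  Check: interpolating c through the α_i gives m(x) = 2 + 4·x (degree < 2) with m(α_i) = c_i for every i, so c is indeed a codeword.


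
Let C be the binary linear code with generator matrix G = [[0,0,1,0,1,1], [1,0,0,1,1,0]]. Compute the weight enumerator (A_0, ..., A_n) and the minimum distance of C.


Weight distribution: A_0 = 1, A_3 = 2, A_4 = 1. Minimum distance d = 3.

Enumerate all 2^2 = 4 messages m ∈ F_2^2.
For each, compute codeword c = mG in F_2^6, then tally its weight.
  m = 00 → c = 000000, weight = 0.
  m = 10 → c = 001011, weight = 3.
  m = 01 → c = 100110, weight = 3.
  m = 11 → c = 101101, weight = 4.
Tally weights:
  weight 0: 1 codewords.
  weight 3: 2 codewords.
  weight 4: 1 codewords.
Minimum distance d = smallest w > 0 with A_w > 0 = 3.
Sanity: Σ A_w = 4 = 2^2 = 4 ✓.


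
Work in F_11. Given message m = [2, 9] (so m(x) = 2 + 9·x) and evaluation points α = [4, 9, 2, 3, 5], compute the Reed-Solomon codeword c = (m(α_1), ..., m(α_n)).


c = [5, 6, 9, 7, 3]

Message polynomial: m(x) = 2 + 9·x (mod 11).
For each evaluation point α_i, compute m(α_i) mod 11:
  α_1 = 4: Horner steps 9 → 5, so m(4) = 5.
  α_2 = 9: Horner steps 9 → 6, so m(9) = 6.
  α_3 = 2: Horner steps 9 → 9, so m(2) = 9.
  α_4 = 3: Horner steps 9 → 7, so m(3) = 7.
  α_5 = 5: Horner steps 9 → 3, so m(5) = 3.
Codeword c = [5, 6, 9, 7, 3] ∈ F_11^5.


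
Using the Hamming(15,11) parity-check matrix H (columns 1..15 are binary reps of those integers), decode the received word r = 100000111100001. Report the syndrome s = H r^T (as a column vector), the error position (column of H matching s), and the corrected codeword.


s = (0, 0, 1, 0)^T, error position = 2, corrected codeword c = 110000111100001

Compute s = H r^T mod 2 one row at a time:
  s_1 = 1 + 1 + 1 + 0 + 0 + 0 + 0 + 1 = 4 ≡ 0 (mod 2).
  s_2 = 0 + 0 + 0 + 1 + 0 + 0 + 0 + 1 = 2 ≡ 0 (mod 2).
  s_3 = 0 + 0 + 0 + 1 + 1 + 0 + 0 + 1 = 3 ≡ 1 (mod 2).
  s_4 = 1 + 0 + 0 + 1 + 1 + 0 + 0 + 1 = 4 ≡ 0 (mod 2).
s = (0, 0, 1, 0)^T — this equals column 2 of H (binary 0010), so error is at position 2.
Correct: flip bit 2 of r = 100000111100001 to get c = 110000111100001.


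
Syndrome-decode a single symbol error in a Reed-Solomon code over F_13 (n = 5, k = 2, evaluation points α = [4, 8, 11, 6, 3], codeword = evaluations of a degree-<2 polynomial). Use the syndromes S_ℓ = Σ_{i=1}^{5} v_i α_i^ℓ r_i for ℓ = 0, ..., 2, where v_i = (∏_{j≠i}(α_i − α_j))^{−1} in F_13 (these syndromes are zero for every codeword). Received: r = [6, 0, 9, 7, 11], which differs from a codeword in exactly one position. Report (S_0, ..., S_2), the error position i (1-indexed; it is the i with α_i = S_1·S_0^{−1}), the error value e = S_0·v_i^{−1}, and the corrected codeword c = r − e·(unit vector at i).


S = (2, 8, 6), error at position 1, error magnitude e = 5, c = [1, 0, 9, 7, 11].

Step 1: column multipliers v_i = (∏_{j≠i}(α_i − α_j))^{−1} mod 13.
  i = 1 (α = 4): (4−8)(4−11)(4−6)(4−3) = (−4)·(−7)·(−2)·1 = −56 ≡ 9, so v_1 = 9^{−1} = 3 (mod 13).
  i = 2 (α = 8): (8−4)(8−11)(8−6)(8−3) = 4·(−3)·2·5 = −120 ≡ 10, so v_2 = 10^{−1} = 4 (mod 13).
  i = 3 (α = 11): (11−4)(11−8)(11−6)(11−3) = 7·3·5·8 = 840 ≡ 8, so v_3 = 8^{−1} = 5 (mod 13).
  i = 4 (α = 6): (6−4)(6−8)(6−11)(6−3) = 2·(−2)·(−5)·3 = 60 ≡ 8, so v_4 = 8^{−1} = 5 (mod 13).
  i = 5 (α = 3): (3−4)(3−8)(3−11)(3−6) = (−1)·(−5)·(−8)·(−3) = 120 ≡ 3, so v_5 = 3^{−1} = 9 (mod 13).
  v = [3, 4, 5, 5, 9].
Step 2: syndromes of r = [6, 0, 9, 7, 11] (all sums mod 13).
  S_0 = Σ v_i r_i = 3·6 + 4·0 + 5·9 + 5·7 + 9·11 = 197 ≡ 2.
  S_1 = Σ v_i α_i r_i = 3·4·6 + 4·8·0 + 5·11·9 + 5·6·7 + 9·3·11 = 1074 ≡ 8.
  α_i^2 mod 13 = [3, 12, 4, 10, 9].
  S_2 = Σ v_i α_i^2 r_i = 3·3·6 + 4·12·0 + 5·4·9 + 5·10·7 + 9·9·11 = 1475 ≡ 6.
  S = (2, 8, 6) ≠ 0, so r is not a codeword (an error is present).
Step 3: locate the error. For a single error e at position i, S_ℓ = v_i·e·α_i^ℓ, so α_err = S_1/S_0.
  S_0^{−1} = 2^{−1} = 7 (mod 13), so α_err = 8·7 = 56 ≡ 4 = α_1. Error position i = 1.
  Consistency check: S_2/S_1 = 6·5 = 30 ≡ 4 = α_err ✓ (single-error assumption holds).
Step 4: error magnitude e = S_0/v_1 = S_0·∏_{j≠1}(α_1 − α_j) = 2·9 = 18 ≡ 5 (mod 13).
Step 5: correct position 1: c_1 = r_1 − e = 6 − 5 ≡ 1 (mod 13). Hence c = [1, 0, 9, 7, 11].
  Check: interpolating c through the α_i gives m(x) = 2 + 3·x (degree < 2) with m(α_i) = c_i for every i, so c is indeed a codeword.


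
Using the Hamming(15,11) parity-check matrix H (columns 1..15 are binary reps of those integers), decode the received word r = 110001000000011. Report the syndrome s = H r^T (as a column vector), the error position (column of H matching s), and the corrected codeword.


s = (0, 1, 0, 0)^T, error position = 4, corrected codeword c = 110101000000011

Compute s = H r^T mod 2 one row at a time:
  s_1 = 0 + 0 + 0 + 0 + 0 + 0 + 1 + 1 = 2 ≡ 0 (mod 2).
  s_2 = 0 + 0 + 1 + 0 + 0 + 0 + 1 + 1 = 3 ≡ 1 (mod 2).
  s_3 = 1 + 0 + 1 + 0 + 0 + 0 + 1 + 1 = 4 ≡ 0 (mod 2).
  s_4 = 1 + 0 + 0 + 0 + 0 + 0 + 0 + 1 = 2 ≡ 0 (mod 2).
s = (0, 1, 0, 0)^T — this equals column 4 of H (binary 0100), so error is at position 4.
Correct: flip bit 4 of r = 110001000000011 to get c = 110101000000011.


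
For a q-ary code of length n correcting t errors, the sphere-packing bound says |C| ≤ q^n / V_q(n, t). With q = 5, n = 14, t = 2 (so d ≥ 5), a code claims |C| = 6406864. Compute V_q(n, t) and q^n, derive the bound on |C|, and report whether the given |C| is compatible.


V_q(n, t) = 1513, q^n = 6103515625, Hamming bound = 4034048, |C| = 6406864 > bound (violated).

Step 1: Compute V_q(n, t) = Σ_{j=0}^2 C(n, j) (q−1)^j.
  j = 0: C(14,0)·(4)^0 = 1·1 = 1.
  j = 1: C(14,1)·(4)^1 = 14·4 = 56.
  j = 2: C(14,2)·(4)^2 = 91·16 = 1456.
  V_q(n, t) = 1 + 56 + 1456 = 1513.
Step 2: q^n = 5^14 = 6103515625.
Step 3: Hamming bound ⌊q^n / V_q(n,t)⌋ = ⌊6103515625/1513⌋ = 4034048.
Step 4: Compare |C| = 6406864 to 4034048: violated.
The claimed |C| lies above the Hamming bound, so no 5-ary code of length 14 with d ≥ 5 can have 6406864 codewords.


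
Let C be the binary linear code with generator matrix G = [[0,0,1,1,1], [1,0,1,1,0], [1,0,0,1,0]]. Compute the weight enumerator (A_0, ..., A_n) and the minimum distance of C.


Weight distribution: A_0 = 1, A_1 = 1, A_2 = 3, A_3 = 3. Minimum distance d = 1.

Enumerate all 2^3 = 8 messages m ∈ F_2^3.
For each, compute codeword c = mG in F_2^5, then tally its weight.
  m = 000 → c = 00000, weight = 0.
  m = 100 → c = 00111, weight = 3.
  m = 010 → c = 10110, weight = 3.
  m = 110 → c = 10001, weight = 2.
  m = 001 → c = 10010, weight = 2.
  m = 101 → c = 10101, weight = 3.
  m = 011 → c = 00100, weight = 1.
  m = 111 → c = 00011, weight = 2.
Tally weights:
  weight 0: 1 codewords.
  weight 1: 1 codewords.
  weight 2: 3 codewords.
  weight 3: 3 codewords.
Minimum distance d = smallest w > 0 with A_w > 0 = 1.
Sanity: Σ A_w = 8 = 2^3 = 8 ✓.


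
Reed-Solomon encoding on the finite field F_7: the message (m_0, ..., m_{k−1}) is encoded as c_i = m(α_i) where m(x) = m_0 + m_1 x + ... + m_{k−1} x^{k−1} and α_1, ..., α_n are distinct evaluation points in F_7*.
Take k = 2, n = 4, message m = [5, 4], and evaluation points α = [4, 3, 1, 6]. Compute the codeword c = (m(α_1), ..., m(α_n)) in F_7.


c = [0, 3, 2, 1]

Message polynomial: m(x) = 5 + 4·x (mod 7).
For each evaluation point α_i, compute m(α_i) mod 7:
  α_1 = 4: Horner steps 4 → 0, so m(4) = 0.
  α_2 = 3: Horner steps 4 → 3, so m(3) = 3.
  α_3 = 1: Horner steps 4 → 2, so m(1) = 2.
  α_4 = 6: Horner steps 4 → 1, so m(6) = 1.
Codeword c = [0, 3, 2, 1] ∈ F_7^4.


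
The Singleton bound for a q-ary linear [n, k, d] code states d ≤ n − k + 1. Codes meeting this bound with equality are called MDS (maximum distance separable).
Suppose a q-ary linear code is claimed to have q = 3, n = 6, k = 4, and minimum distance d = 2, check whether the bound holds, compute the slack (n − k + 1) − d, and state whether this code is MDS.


Singleton RHS = n − k + 1 = 3, slack = 1, bound satisfied, not MDS.

Singleton bound: d ≤ n − k + 1.
Here n = 6, k = 4, so n − k + 1 = 3.
Given d = 2, check d ≤ 3: YES.
Slack = (n − k + 1) − d = 1.
The code is NOT MDS (slack = 1 > 0).
Description: the claimed parameters are [6, 4, 2]_3; such a code would be non-MDS.


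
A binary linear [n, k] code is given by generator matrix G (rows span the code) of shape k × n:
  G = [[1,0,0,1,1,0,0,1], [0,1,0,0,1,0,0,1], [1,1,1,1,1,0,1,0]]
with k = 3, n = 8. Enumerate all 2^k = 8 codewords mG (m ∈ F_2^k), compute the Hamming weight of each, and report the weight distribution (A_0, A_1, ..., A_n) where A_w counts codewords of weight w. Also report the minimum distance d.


Weight distribution: A_0 = 1, A_3 = 3, A_4 = 2, A_5 = 1, A_6 = 1. Minimum distance d = 3.

Enumerate all 2^3 = 8 messages m ∈ F_2^3.
For each, compute codeword c = mG in F_2^8, then tally its weight.
  m = 000 → c = 00000000, weight = 0.
  m = 100 → c = 10011001, weight = 4.
  m = 010 → c = 01001001, weight = 3.
  m = 110 → c = 11010000, weight = 3.
  m = 001 → c = 11111010, weight = 6.
  m = 101 → c = 01100011, weight = 4.
  m = 011 → c = 10110011, weight = 5.
  m = 111 → c = 00101010, weight = 3.
Tally weights:
  weight 0: 1 codewords.
  weight 3: 3 codewords.
  weight 4: 2 codewords.
  weight 5: 1 codewords.
  weight 6: 1 codewords.
Minimum distance d = smallest w > 0 with A_w > 0 = 3.
Sanity: Σ A_w = 8 = 2^3 = 8 ✓.


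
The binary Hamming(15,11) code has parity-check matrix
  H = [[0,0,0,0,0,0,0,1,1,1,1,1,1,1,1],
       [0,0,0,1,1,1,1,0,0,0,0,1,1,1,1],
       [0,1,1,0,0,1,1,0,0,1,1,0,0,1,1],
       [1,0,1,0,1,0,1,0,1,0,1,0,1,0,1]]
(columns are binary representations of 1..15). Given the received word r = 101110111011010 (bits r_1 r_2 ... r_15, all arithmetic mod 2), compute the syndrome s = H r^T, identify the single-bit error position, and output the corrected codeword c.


s = (1, 1, 0, 0)^T, error position = 12, corrected codeword c = 101110111010010

Compute s = H r^T mod 2 one row at a time:
  s_1 = 1 + 1 + 0 + 1 + 1 + 0 + 1 + 0 = 5 ≡ 1 (mod 2).
  s_2 = 1 + 1 + 0 + 1 + 1 + 0 + 1 + 0 = 5 ≡ 1 (mod 2).
  s_3 = 0 + 1 + 0 + 1 + 0 + 1 + 1 + 0 = 4 ≡ 0 (mod 2).
  s_4 = 1 + 1 + 1 + 1 + 1 + 1 + 0 + 0 = 6 ≡ 0 (mod 2).
s = (1, 1, 0, 0)^T — this equals column 12 of H (binary 1100), so error is at position 12.
Correct: flip bit 12 of r = 101110111011010 to get c = 101110111010010.


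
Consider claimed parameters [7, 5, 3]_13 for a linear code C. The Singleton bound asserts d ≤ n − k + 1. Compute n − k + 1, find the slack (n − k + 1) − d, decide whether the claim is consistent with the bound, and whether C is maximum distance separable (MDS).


Singleton RHS = n − k + 1 = 3, slack = 0, bound satisfied, MDS.

Singleton bound: d ≤ n − k + 1.
Here n = 7, k = 5, so n − k + 1 = 3.
Given d = 3, check d ≤ 3: YES.
Slack = (n − k + 1) − d = 0.
The code is MDS (slack = 0).
Description: the claimed parameters are [7, 5, 3]_13; such a code would be MDS (meets Singleton bound).


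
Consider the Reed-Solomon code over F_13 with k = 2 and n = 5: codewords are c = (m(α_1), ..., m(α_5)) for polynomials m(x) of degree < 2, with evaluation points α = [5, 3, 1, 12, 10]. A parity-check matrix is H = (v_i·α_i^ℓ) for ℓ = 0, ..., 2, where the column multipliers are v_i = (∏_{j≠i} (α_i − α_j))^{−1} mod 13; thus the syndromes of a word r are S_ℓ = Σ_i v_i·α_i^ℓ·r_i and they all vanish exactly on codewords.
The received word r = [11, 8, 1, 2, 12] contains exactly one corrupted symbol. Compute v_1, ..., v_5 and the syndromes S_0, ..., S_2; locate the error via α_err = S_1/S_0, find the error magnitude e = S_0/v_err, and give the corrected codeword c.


S = (4, 4, 4), error at position 3, error magnitude e = 9, c = [11, 8, 5, 2, 12].

Step 1: column multipliers v_i = (∏_{j≠i}(α_i − α_j))^{−1} mod 13.
  i = 1 (α = 5): (5−3)(5−1)(5−12)(5−10) = 2·4·(−7)·(−5) = 280 ≡ 7, so v_1 = 7^{−1} = 2 (mod 13).
  i = 2 (α = 3): (3−5)(3−1)(3−12)(3−10) = (−2)·2·(−9)·(−7) = −252 ≡ 8, so v_2 = 8^{−1} = 5 (mod 13).
  i = 3 (α = 1): (1−5)(1−3)(1−12)(1−10) = (−4)·(−2)·(−11)·(−9) = 792 ≡ 12, so v_3 = 12^{−1} = 12 (mod 13).
  i = 4 (α = 12): (12−5)(12−3)(12−1)(12−10) = 7·9·11·2 = 1386 ≡ 8, so v_4 = 8^{−1} = 5 (mod 13).
  i = 5 (α = 10): (10−5)(10−3)(10−1)(10−12) = 5·7·9·(−2) = −630 ≡ 7, so v_5 = 7^{−1} = 2 (mod 13).
  v = [2, 5, 12, 5, 2].
Step 2: syndromes of r = [11, 8, 1, 2, 12] (all sums mod 13).
  S_0 = Σ v_i r_i = 2·11 + 5·8 + 12·1 + 5·2 + 2·12 = 108 ≡ 4.
  S_1 = Σ v_i α_i r_i = 2·5·11 + 5·3·8 + 12·1·1 + 5·12·2 + 2·10·12 = 602 ≡ 4.
  α_i^2 mod 13 = [12, 9, 1, 1, 9].
  S_2 = Σ v_i α_i^2 r_i = 2·12·11 + 5·9·8 + 12·1·1 + 5·1·2 + 2·9·12 = 862 ≡ 4.
  S = (4, 4, 4) ≠ 0, so r is not a codeword (an error is present).
Step 3: locate the error. For a single error e at position i, S_ℓ = v_i·e·α_i^ℓ, so α_err = S_1/S_0.
  S_0^{−1} = 4^{−1} = 10 (mod 13), so α_err = 4·10 = 40 ≡ 1 = α_3. Error position i = 3.
  Consistency check: S_2/S_1 = 4·10 = 40 ≡ 1 = α_err ✓ (single-error assumption holds).
Step 4: error magnitude e = S_0/v_3 = S_0·∏_{j≠3}(α_3 − α_j) = 4·12 = 48 ≡ 9 (mod 13).
Step 5: correct position 3: c_3 = r_3 − e = 1 − 9 ≡ 5 (mod 13). Hence c = [11, 8, 5, 2, 12].
  Check: interpolating c through the α_i gives m(x) = 10 + 8·x (degree < 2) with m(α_i) = c_i for every i, so c is indeed a codeword.


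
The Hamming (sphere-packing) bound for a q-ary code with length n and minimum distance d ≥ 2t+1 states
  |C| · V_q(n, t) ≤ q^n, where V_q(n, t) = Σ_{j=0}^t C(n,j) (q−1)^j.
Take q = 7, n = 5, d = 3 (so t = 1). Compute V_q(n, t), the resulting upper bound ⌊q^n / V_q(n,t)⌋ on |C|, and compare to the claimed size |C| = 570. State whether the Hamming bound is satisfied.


V_q(n, t) = 31, q^n = 16807, Hamming bound = 542, |C| = 570 > bound (violated).

Step 1: Compute V_q(n, t) = Σ_{j=0}^1 C(n, j) (q−1)^j.
  j = 0: C(5,0)·(6)^0 = 1·1 = 1.
  j = 1: C(5,1)·(6)^1 = 5·6 = 30.
  V_q(n, t) = 1 + 30 = 31.
Step 2: q^n = 7^5 = 16807.
Step 3: Hamming bound ⌊q^n / V_q(n,t)⌋ = ⌊16807/31⌋ = 542.
Step 4: Compare |C| = 570 to 542: violated.
The claimed |C| lies above the Hamming bound, so no 7-ary code of length 5 with d ≥ 3 can have 570 codewords.


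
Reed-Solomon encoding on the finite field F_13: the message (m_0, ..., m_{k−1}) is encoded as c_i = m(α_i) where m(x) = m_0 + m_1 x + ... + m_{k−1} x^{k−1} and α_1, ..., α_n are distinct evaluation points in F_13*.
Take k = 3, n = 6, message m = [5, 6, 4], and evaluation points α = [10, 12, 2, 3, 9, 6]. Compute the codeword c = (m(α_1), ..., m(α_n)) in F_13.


c = [10, 3, 7, 7, 6, 3]

Message polynomial: m(x) = 5 + 6·x + 4·x^2 (mod 13).
For each evaluation point α_i, compute m(α_i) mod 13:
  α_1 = 10: Horner steps 4 → 7 → 10, so m(10) = 10.
  α_2 = 12: Horner steps 4 → 2 → 3, so m(12) = 3.
  α_3 = 2: Horner steps 4 → 1 → 7, so m(2) = 7.
  α_4 = 3: Horner steps 4 → 5 → 7, so m(3) = 7.
  α_5 = 9: Horner steps 4 → 3 → 6, so m(9) = 6.
  α_6 = 6: Horner steps 4 → 4 → 3, so m(6) = 3.
Codeword c = [10, 3, 7, 7, 6, 3] ∈ F_13^6.


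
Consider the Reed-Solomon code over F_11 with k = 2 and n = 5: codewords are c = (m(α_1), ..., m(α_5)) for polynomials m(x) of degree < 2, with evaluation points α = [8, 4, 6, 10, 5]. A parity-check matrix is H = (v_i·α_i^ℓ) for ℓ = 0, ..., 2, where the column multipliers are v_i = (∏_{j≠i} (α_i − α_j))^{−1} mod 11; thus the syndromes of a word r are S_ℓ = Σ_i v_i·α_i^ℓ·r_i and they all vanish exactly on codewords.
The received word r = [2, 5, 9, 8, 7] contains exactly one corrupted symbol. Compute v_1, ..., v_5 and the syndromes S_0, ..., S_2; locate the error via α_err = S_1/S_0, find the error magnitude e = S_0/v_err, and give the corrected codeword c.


S = (10, 1, 10), error at position 4, error magnitude e = 2, c = [2, 5, 9, 6, 7].

Step 1: column multipliers v_i = (∏_{j≠i}(α_i − α_j))^{−1} mod 11.
  i = 1 (α = 8): (8−4)(8−6)(8−10)(8−5) = 4·2·(−2)·3 = −48 ≡ 7, so v_1 = 7^{−1} = 8 (mod 11).
  i = 2 (α = 4): (4−8)(4−6)(4−10)(4−5) = (−4)·(−2)·(−6)·(−1) = 48 ≡ 4, so v_2 = 4^{−1} = 3 (mod 11).
  i = 3 (α = 6): (6−8)(6−4)(6−10)(6−5) = (−2)·2·(−4)·1 = 16 ≡ 5, so v_3 = 5^{−1} = 9 (mod 11).
  i = 4 (α = 10): (10−8)(10−4)(10−6)(10−5) = 2·6·4·5 = 240 ≡ 9, so v_4 = 9^{−1} = 5 (mod 11).
  i = 5 (α = 5): (5−8)(5−4)(5−6)(5−10) = (−3)·1·(−1)·(−5) = −15 ≡ 7, so v_5 = 7^{−1} = 8 (mod 11).
  v = [8, 3, 9, 5, 8].
Step 2: syndromes of r = [2, 5, 9, 8, 7] (all sums mod 11).
  S_0 = Σ v_i r_i = 8·2 + 3·5 + 9·9 + 5·8 + 8·7 = 208 ≡ 10.
  S_1 = Σ v_i α_i r_i = 8·8·2 + 3·4·5 + 9·6·9 + 5·10·8 + 8·5·7 = 1354 ≡ 1.
  α_i^2 mod 11 = [9, 5, 3, 1, 3].
  S_2 = Σ v_i α_i^2 r_i = 8·9·2 + 3·5·5 + 9·3·9 + 5·1·8 + 8·3·7 = 670 ≡ 10.
  S = (10, 1, 10) ≠ 0, so r is not a codeword (an error is present).
Step 3: locate the error. For a single error e at position i, S_ℓ = v_i·e·α_i^ℓ, so α_err = S_1/S_0.
  S_0^{−1} = 10^{−1} = 10 (mod 11), so α_err = 1·10 = 10 ≡ 10 = α_4. Error position i = 4.
  Consistency check: S_2/S_1 = 10·1 = 10 ≡ 10 = α_err ✓ (single-error assumption holds).
Step 4: error magnitude e = S_0/v_4 = S_0·∏_{j≠4}(α_4 − α_j) = 10·9 = 90 ≡ 2 (mod 11).
Step 5: correct position 4: c_4 = r_4 − e = 8 − 2 ≡ 6 (mod 11). Hence c = [2, 5, 9, 6, 7].
  Check: interpolating c through the α_i gives m(x) = 8 + 2·x (degree < 2) with m(α_i) = c_i for every i, so c is indeed a codeword.


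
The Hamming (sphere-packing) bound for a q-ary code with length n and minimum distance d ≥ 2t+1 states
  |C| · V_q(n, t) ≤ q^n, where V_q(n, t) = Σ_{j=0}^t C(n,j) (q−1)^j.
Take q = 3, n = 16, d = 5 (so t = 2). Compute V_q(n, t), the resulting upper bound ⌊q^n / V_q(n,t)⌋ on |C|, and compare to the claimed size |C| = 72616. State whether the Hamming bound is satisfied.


V_q(n, t) = 513, q^n = 43046721, Hamming bound = 83911, |C| = 72616 ≤ bound (satisfied).

Step 1: Compute V_q(n, t) = Σ_{j=0}^2 C(n, j) (q−1)^j.
  j = 0: C(16,0)·(2)^0 = 1·1 = 1.
  j = 1: C(16,1)·(2)^1 = 16·2 = 32.
  j = 2: C(16,2)·(2)^2 = 120·4 = 480.
  V_q(n, t) = 1 + 32 + 480 = 513.
Step 2: q^n = 3^16 = 43046721.
Step 3: Hamming bound ⌊q^n / V_q(n,t)⌋ = ⌊43046721/513⌋ = 83911.
Step 4: Compare |C| = 72616 to 83911: satisfied.
The claimed |C| lies below the Hamming bound.


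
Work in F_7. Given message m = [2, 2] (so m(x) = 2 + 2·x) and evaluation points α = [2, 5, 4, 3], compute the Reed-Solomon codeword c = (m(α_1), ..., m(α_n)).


c = [6, 5, 3, 1]

Message polynomial: m(x) = 2 + 2·x (mod 7).
For each evaluation point α_i, compute m(α_i) mod 7:
  α_1 = 2: Horner steps 2 → 6, so m(2) = 6.
  α_2 = 5: Horner steps 2 → 5, so m(5) = 5.
  α_3 = 4: Horner steps 2 → 3, so m(4) = 3.
  α_4 = 3: Horner steps 2 → 1, so m(3) = 1.
Codeword c = [6, 5, 3, 1] ∈ F_7^4.


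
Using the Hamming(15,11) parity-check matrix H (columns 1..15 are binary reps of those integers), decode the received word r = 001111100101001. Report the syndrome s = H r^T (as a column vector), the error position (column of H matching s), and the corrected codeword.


s = (1, 0, 1, 0)^T, error position = 10, corrected codeword c = 001111100001001

Compute s = H r^T mod 2 one row at a time:
  s_1 = 0 + 0 + 1 + 0 + 1 + 0 + 0 + 1 = 3 ≡ 1 (mod 2).
  s_2 = 1 + 1 + 1 + 1 + 1 + 0 + 0 + 1 = 6 ≡ 0 (mod 2).
  s_3 = 0 + 1 + 1 + 1 + 1 + 0 + 0 + 1 = 5 ≡ 1 (mod 2).
  s_4 = 0 + 1 + 1 + 1 + 0 + 0 + 0 + 1 = 4 ≡ 0 (mod 2).
s = (1, 0, 1, 0)^T — this equals column 10 of H (binary 1010), so error is at position 10.
Correct: flip bit 10 of r = 001111100101001 to get c = 001111100001001.
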